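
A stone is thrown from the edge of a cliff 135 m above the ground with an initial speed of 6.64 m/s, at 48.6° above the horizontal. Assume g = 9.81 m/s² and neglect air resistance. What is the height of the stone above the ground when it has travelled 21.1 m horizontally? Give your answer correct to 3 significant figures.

45.7 m

v_x = 6.64 cos 48.6° = 4.391 m/s, v_y0 = 6.64 sin 48.6° = 4.981 m/s.
Time to reach x = 21.1 m: t = x / v_x = 21.1 / 4.391 = 4.805 s.
y = 135 + v_y0 t − ½ g t² = 135 + 4.981×4.805 − 4.905×4.805² = 45.7 m.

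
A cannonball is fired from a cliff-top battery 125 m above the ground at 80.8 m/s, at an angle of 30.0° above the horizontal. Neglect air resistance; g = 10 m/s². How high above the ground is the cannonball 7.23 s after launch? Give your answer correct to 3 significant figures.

v_y0 = 80.8 sin 30.0° = 40.40 m/s.
y(t) = 125 + v_y0 t − ½ g t² = 125 + 40.40×7.23 − ½×10×7.23² = 156 m.

156 m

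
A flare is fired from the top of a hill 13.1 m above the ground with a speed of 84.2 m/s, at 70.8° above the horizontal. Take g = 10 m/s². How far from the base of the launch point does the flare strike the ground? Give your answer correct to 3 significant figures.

Components: v_x = 84.2 cos 70.8° = 27.69 m/s, v_y = 84.2 sin 70.8° = 79.52 m/s.
Vertical: 0 = 13.1 + 79.52 t − ½(10) t² ⇒ 5.000 t² − 79.52 t − 13.1 = 0.
t = [79.52 + √(6323 + 262.0)] / 10.00 = 16.07 s.
Horizontal: R = v_x · t = 27.69 × 16.07 = 445 m.

445 m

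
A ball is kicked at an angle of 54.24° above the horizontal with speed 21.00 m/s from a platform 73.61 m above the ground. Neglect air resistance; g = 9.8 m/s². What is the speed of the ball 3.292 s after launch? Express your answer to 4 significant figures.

v_x = 21.00 cos 54.24° = 12.272 m/s (constant).
v_y(t) = 21.00 sin 54.24° − g t = 17.041 − 9.8 × 3.292 = -15.221 m/s.
Speed = √(v_x² + v_y²) = √(150.60 + 231.68) = 19.55 m/s.

19.55 m/s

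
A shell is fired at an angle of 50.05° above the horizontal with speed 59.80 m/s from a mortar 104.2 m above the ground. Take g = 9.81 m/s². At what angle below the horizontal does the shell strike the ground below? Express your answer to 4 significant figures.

59.19°

v_x = 59.80 cos 50.05° = 38.399 m/s.
At impact |v_y| = √(v_y0² + 2 g h) = √(45.843² + 2×9.81×104.2) = 64.389 m/s.
Angle below horizontal = arctan(|v_y| / v_x) = arctan(64.389 / 38.399) = 59.19°.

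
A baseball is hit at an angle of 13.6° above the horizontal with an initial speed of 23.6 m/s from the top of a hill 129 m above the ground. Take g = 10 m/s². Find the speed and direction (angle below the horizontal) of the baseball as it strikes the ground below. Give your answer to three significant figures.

v_x = 23.6 cos 13.6° = 22.94 m/s (constant).
|v_y| at impact = √((5.549)² + 2×10×129) = 51.10 m/s.
Speed = √(22.94² + 51.10²) = 56.0 m/s; angle = arctan(51.10/22.94) = 65.8° below horizontal.

56.0 m/s at 65.8° below the horizontal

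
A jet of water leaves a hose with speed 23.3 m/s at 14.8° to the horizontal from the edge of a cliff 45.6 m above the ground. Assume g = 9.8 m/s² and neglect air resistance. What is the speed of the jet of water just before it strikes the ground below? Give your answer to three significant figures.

v_x = 23.3 cos 14.8° = 22.53 m/s is unchanged throughout.
For the vertical component, v_y² = v_y0² + 2 g h = (5.952)² + 2×9.8×45.6 = 929.2, so |v_y| = 30.48 m/s.
Impact speed = √(v_x² + v_y²) = √(507.6 + 929.2) = 37.9 m/s.

37.9 m/s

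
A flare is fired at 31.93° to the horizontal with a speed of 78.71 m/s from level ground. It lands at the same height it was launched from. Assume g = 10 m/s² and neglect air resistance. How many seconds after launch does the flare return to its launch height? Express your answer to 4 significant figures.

Vertical component: v_y = 78.71 sin 31.93° = 41.628 m/s.
For a projectile landing at launch height, time of flight is t = 2 v_y / g = 2 × 41.628 / 10 = 8.326 s.

8.326 s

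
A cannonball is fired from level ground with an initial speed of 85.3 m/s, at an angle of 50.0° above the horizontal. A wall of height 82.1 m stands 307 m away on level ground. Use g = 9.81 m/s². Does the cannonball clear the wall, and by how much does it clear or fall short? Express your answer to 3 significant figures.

Yes — it clears the wall by 130 m.

v_x = 85.3 cos 50.0° = 54.83 m/s; v_y0 = 85.3 sin 50.0° = 65.34 m/s.
Time to reach the wall: t = 307 / 54.83 = 5.599 s.
Height at that point: y = 65.34×5.599 − 4.905×5.599² = 212.1 m.
That is 212.1 − 82.1 = 130 m above the top of the wall, so the cannonball clears it.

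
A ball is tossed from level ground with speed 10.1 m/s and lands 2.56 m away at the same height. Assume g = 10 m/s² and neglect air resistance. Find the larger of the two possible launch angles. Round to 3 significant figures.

82.7°

Level-ground range: R = v₀² sin(2θ)/g ⇒ sin 2θ = R g / v₀² = 2.56×10/10.1² = 0.2510.
2θ = arcsin(0.2510) = 14.54° or 180° − 14.54° = 165.46°.
So θ = 7.27° or θ = 82.7°.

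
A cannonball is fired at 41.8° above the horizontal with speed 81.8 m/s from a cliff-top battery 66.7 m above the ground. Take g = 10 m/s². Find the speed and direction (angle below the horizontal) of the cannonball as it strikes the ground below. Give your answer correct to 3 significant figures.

v_x = 81.8 cos 41.8° = 60.98 m/s (constant).
|v_y| at impact = √((54.52)² + 2×10×66.7) = 65.62 m/s.
Speed = √(60.98² + 65.62²) = 89.6 m/s; angle = arctan(65.62/60.98) = 47.1° below horizontal.

89.6 m/s at 47.1° below the horizontal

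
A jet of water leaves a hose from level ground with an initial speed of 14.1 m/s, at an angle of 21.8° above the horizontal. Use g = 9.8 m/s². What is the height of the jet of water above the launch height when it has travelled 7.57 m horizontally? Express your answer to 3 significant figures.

v_x = 14.1 cos 21.8° = 13.09 m/s, v_y0 = 14.1 sin 21.8° = 5.236 m/s.
Time to reach x = 7.57 m: t = x / v_x = 7.57 / 13.09 = 0.5783 s.
y = v_y0 t − ½ g t² = 5.236×0.5783 − 4.900×0.5783² = 1.39 m.

1.39 m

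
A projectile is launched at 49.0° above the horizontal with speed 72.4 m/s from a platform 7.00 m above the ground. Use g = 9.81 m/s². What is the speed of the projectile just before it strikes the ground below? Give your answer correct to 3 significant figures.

73.3 m/s

v_x = 72.4 cos 49.0° = 47.50 m/s is unchanged throughout.
For the vertical component, v_y² = v_y0² + 2 g h = (54.64)² + 2×9.81×7.00 = 3123, so |v_y| = 55.88 m/s.
Impact speed = √(v_x² + v_y²) = √(2256 + 3123) = 73.3 m/s.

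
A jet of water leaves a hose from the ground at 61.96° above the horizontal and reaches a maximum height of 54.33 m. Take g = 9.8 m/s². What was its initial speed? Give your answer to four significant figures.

At maximum height v_y = 0, so (v₀ sin θ)² = 2 g H.
v₀ sin 61.96° = √(2 × 9.8 × 54.33) = 32.632 m/s.
v₀ = 32.632 / sin 61.96° = 32.632 / 0.8826 = 36.97 m/s.

36.97 m/s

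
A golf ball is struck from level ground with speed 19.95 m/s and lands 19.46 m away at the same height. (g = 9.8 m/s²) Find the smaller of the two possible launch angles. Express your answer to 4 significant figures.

Level-ground range: R = v₀² sin(2θ)/g ⇒ sin 2θ = R g / v₀² = 19.46×9.8/19.95² = 0.4792.
2θ = arcsin(0.4792) = 28.633° or 180° − 28.633° = 151.367°.
So θ = 14.32° or θ = 75.68°.

14.32°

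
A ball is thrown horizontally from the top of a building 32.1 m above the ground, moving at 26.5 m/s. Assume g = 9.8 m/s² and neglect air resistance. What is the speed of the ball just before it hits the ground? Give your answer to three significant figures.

Fall time: t = √(2 × 32.1 / 9.8) = 2.559 s.
At impact: v_x = 26.5 m/s (unchanged), v_y = g t = 9.8 × 2.559 = 25.08 m/s.
Speed = √(v_x² + v_y²) = √(702.2 + 629.0) = 36.5 m/s.

36.5 m/s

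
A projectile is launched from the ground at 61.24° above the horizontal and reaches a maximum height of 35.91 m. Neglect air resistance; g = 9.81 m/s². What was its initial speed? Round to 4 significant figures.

At maximum height v_y = 0, so (v₀ sin θ)² = 2 g H.
v₀ sin 61.24° = √(2 × 9.81 × 35.91) = 26.543 m/s.
v₀ = 26.543 / sin 61.24° = 26.543 / 0.8766 = 30.28 m/s.

30.28 m/s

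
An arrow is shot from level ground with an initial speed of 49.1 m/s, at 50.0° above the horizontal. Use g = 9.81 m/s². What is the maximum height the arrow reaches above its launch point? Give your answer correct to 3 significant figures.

Vertical component of launch velocity: v_y = 49.1 sin 50.0° = 37.61 m/s.
At the highest point the vertical velocity is zero, so v_y² = 2 g h_max.
h_max = (37.61)² / (2 × 9.81) = 1415 / 19.62 = 72.1 m.

72.1 m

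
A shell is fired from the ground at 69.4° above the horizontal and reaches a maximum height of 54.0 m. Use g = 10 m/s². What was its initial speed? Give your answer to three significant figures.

At maximum height v_y = 0, so (v₀ sin θ)² = 2 g H.
v₀ sin 69.4° = √(2 × 10 × 54.0) = 32.86 m/s.
v₀ = 32.86 / sin 69.4° = 32.86 / 0.9361 = 35.1 m/s.

35.1 m/s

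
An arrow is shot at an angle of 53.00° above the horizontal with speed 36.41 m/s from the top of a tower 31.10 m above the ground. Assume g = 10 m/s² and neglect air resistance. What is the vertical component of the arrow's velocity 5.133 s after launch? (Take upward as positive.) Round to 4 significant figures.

-22.25 m/s

Initial vertical component: v_y0 = 36.41 sin 53.00° = 29.078 m/s.
v_y(t) = v_y0 − g t = 29.078 − 10 × 5.133 = -22.25 m/s.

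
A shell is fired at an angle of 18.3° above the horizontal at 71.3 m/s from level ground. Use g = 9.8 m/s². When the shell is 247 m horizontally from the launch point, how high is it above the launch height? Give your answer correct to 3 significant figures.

v_x = 71.3 cos 18.3° = 67.69 m/s, v_y0 = 71.3 sin 18.3° = 22.39 m/s.
Time to reach x = 247 m: t = x / v_x = 247 / 67.69 = 3.649 s.
y = v_y0 t − ½ g t² = 22.39×3.649 − 4.900×3.649² = 16.5 m.

16.5 m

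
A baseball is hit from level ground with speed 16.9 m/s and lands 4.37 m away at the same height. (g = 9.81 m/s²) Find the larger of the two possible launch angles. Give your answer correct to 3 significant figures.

Level-ground range: R = v₀² sin(2θ)/g ⇒ sin 2θ = R g / v₀² = 4.37×9.81/16.9² = 0.1501.
2θ = arcsin(0.1501) = 8.633° or 180° − 8.633° = 171.367°.
So θ = 4.32° or θ = 85.7°.

85.7°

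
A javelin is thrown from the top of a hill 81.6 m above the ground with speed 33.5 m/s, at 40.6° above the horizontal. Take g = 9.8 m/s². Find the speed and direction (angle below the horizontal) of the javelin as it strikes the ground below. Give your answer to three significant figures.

v_x = 33.5 cos 40.6° = 25.44 m/s (constant).
|v_y| at impact = √((21.80)² + 2×9.8×81.6) = 45.55 m/s.
Speed = √(25.44² + 45.55²) = 52.2 m/s; angle = arctan(45.55/25.44) = 60.8° below horizontal.

52.2 m/s at 60.8° below the horizontal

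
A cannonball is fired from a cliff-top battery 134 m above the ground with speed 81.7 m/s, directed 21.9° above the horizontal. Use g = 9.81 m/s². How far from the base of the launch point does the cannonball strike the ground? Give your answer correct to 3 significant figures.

Components: v_x = 81.7 cos 21.9° = 75.80 m/s, v_y = 81.7 sin 21.9° = 30.47 m/s.
Vertical: 0 = 134 + 30.47 t − ½(9.81) t² ⇒ 4.905 t² − 30.47 t − 134 = 0.
t = [30.47 + √(928.4 + 2629)] / 9.810 = 9.186 s.
Horizontal: R = v_x · t = 75.80 × 9.186 = 696 m.

696 m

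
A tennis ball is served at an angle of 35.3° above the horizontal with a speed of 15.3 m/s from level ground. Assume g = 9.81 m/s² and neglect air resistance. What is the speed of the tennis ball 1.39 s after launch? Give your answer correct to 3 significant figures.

v_x = 15.3 cos 35.3° = 12.49 m/s (constant).
v_y(t) = 15.3 sin 35.3° − g t = 8.841 − 9.81 × 1.39 = -4.795 m/s.
Speed = √(v_x² + v_y²) = √(156.0 + 22.99) = 13.4 m/s.

13.4 m/s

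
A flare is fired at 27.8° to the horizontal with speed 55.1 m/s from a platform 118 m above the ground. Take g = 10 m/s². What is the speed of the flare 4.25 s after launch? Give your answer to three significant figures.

51.6 m/s

v_x = 55.1 cos 27.8° = 48.74 m/s (constant).
v_y(t) = 55.1 sin 27.8° − g t = 25.70 − 10 × 4.25 = -16.80 m/s.
Speed = √(v_x² + v_y²) = √(2376 + 282.2) = 51.6 m/s.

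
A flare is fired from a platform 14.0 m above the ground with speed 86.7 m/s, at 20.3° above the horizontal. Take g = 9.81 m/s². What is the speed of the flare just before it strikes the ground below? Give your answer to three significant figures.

88.3 m/s

v_x = 86.7 cos 20.3° = 81.31 m/s is unchanged throughout.
For the vertical component, v_y² = v_y0² + 2 g h = (30.08)² + 2×9.81×14.0 = 1179, so |v_y| = 34.34 m/s.
Impact speed = √(v_x² + v_y²) = √(6611 + 1179) = 88.3 m/s.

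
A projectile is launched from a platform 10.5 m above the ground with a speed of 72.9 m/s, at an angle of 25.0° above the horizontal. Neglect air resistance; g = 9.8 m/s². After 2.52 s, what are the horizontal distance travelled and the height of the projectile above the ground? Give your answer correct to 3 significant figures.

x = 166 m, y = 57.0 m

v_x = 72.9 cos 25.0° = 66.07 m/s; v_y0 = 72.9 sin 25.0° = 30.81 m/s.
x = v_x t = 66.07 × 2.52 = 166 m.
y = 10.5 + v_y0 t − ½ g t² = 57.0 m.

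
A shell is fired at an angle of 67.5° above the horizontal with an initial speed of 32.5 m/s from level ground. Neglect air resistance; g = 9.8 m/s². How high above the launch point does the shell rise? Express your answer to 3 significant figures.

Vertical component of launch velocity: v_y = 32.5 sin 67.5° = 30.03 m/s.
At the highest point the vertical velocity is zero, so v_y² = 2 g h_max.
h_max = (30.03)² / (2 × 9.8) = 901.8 / 19.60 = 46.0 m.

46.0 m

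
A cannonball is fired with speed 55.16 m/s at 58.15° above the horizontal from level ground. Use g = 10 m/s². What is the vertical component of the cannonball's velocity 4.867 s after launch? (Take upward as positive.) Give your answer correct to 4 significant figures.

-1.815 m/s

Initial vertical component: v_y0 = 55.16 sin 58.15° = 46.855 m/s.
v_y(t) = v_y0 − g t = 46.855 − 10 × 4.867 = -1.815 m/s.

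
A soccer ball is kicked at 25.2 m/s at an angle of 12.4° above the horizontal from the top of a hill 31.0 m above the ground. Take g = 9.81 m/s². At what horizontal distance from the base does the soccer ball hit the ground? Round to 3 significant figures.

76.9 m

Components: v_x = 25.2 cos 12.4° = 24.61 m/s, v_y = 25.2 sin 12.4° = 5.411 m/s.
Vertical: 0 = 31.0 + 5.411 t − ½(9.81) t² ⇒ 4.905 t² − 5.411 t − 31.0 = 0.
t = [5.411 + √(29.28 + 608.2)] / 9.810 = 3.125 s.
Horizontal: R = v_x · t = 24.61 × 3.125 = 76.9 m.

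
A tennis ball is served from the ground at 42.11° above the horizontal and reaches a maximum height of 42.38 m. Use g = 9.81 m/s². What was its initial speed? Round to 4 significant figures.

43.00 m/s

At maximum height v_y = 0, so (v₀ sin θ)² = 2 g H.
v₀ sin 42.11° = √(2 × 9.81 × 42.38) = 28.836 m/s.
v₀ = 28.836 / sin 42.11° = 28.836 / 0.6706 = 43.00 m/s.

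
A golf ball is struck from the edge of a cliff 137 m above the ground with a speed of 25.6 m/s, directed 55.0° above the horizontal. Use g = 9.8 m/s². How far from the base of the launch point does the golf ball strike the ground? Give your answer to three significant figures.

Components: v_x = 25.6 cos 55.0° = 14.68 m/s, v_y = 25.6 sin 55.0° = 20.97 m/s.
Vertical: 0 = 137 + 20.97 t − ½(9.8) t² ⇒ 4.900 t² − 20.97 t − 137 = 0.
t = [20.97 + √(439.7 + 2685)] / 9.800 = 7.844 s.
Horizontal: R = v_x · t = 14.68 × 7.844 = 115 m.

115 m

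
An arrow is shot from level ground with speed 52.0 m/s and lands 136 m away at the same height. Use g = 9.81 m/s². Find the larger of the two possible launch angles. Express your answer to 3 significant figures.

75.2°

Level-ground range: R = v₀² sin(2θ)/g ⇒ sin 2θ = R g / v₀² = 136×9.81/52.0² = 0.4934.
2θ = arcsin(0.4934) = 29.56° or 180° − 29.56° = 150.44°.
So θ = 14.8° or θ = 75.2°.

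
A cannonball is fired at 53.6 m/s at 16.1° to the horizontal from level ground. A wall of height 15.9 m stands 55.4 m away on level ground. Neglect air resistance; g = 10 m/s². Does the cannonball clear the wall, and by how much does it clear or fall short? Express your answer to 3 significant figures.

v_x = 53.6 cos 16.1° = 51.50 m/s; v_y0 = 53.6 sin 16.1° = 14.86 m/s.
Time to reach the wall: t = 55.4 / 51.50 = 1.076 s.
Height at that point: y = 14.86×1.076 − 5.000×1.076² = 10.20 m.
That is 15.9 − 10.20 = 5.70 m below the top of the wall, so the cannonball does not clear it.

No — it falls 5.70 m short of clearing the wall.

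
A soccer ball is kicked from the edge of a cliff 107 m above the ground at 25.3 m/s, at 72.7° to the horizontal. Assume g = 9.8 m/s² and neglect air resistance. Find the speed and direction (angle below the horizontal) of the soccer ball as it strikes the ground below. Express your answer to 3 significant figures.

v_x = 25.3 cos 72.7° = 7.524 m/s (constant).
|v_y| at impact = √((24.16)² + 2×9.8×107) = 51.78 m/s.
Speed = √(7.524² + 51.78²) = 52.3 m/s; angle = arctan(51.78/7.524) = 81.7° below horizontal.

52.3 m/s at 81.7° below the horizontal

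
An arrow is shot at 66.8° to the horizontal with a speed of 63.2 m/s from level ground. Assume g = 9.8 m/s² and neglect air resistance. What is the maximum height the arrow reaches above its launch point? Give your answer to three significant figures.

Vertical component of launch velocity: v_y = 63.2 sin 66.8° = 58.09 m/s.
At the highest point the vertical velocity is zero, so v_y² = 2 g h_max.
h_max = (58.09)² / (2 × 9.8) = 3374 / 19.60 = 172 m.

172 m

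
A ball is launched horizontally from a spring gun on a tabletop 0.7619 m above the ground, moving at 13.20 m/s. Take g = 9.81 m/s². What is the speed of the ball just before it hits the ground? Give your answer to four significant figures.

13.75 m/s

Fall time: t = √(2 × 0.7619 / 9.81) = 0.39412 s.
At impact: v_x = 13.20 m/s (unchanged), v_y = g t = 9.81 × 0.39412 = 3.8663 m/s.
Speed = √(v_x² + v_y²) = √(174.24 + 14.948) = 13.75 m/s.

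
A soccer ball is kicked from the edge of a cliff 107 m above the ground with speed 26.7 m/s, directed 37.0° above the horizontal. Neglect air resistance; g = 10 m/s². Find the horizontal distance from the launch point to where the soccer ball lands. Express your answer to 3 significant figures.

139 m

Components: v_x = 26.7 cos 37.0° = 21.32 m/s, v_y = 26.7 sin 37.0° = 16.07 m/s.
Vertical: 0 = 107 + 16.07 t − ½(10) t² ⇒ 5.000 t² − 16.07 t − 107 = 0.
t = [16.07 + √(258.2 + 2140)] / 10.00 = 6.504 s.
Horizontal: R = v_x · t = 21.32 × 6.504 = 139 m.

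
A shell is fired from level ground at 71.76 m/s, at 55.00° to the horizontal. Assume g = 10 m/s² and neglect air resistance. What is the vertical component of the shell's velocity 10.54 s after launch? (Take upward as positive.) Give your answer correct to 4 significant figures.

-46.62 m/s

Initial vertical component: v_y0 = 71.76 sin 55.00° = 58.782 m/s.
v_y(t) = v_y0 − g t = 58.782 − 10 × 10.54 = -46.62 m/s.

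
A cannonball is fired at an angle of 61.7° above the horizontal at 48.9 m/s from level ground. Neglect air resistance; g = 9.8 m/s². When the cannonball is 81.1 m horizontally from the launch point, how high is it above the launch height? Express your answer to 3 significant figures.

90.7 m

v_x = 48.9 cos 61.7° = 23.18 m/s, v_y0 = 48.9 sin 61.7° = 43.06 m/s.
Time to reach x = 81.1 m: t = x / v_x = 81.1 / 23.18 = 3.499 s.
y = v_y0 t − ½ g t² = 43.06×3.499 − 4.900×3.499² = 90.7 m.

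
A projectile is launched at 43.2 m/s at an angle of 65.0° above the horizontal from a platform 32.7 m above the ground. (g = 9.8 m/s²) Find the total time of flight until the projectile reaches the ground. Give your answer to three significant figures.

8.75 s

Vertical component: v_y = 43.2 sin 65.0° = 39.15 m/s.
Taking up as positive with launch at y = 32.7 m, landing at y = 0: 0 = 32.7 + 39.15 t − ½(9.8) t².
Solving 4.900 t² − 39.15 t − 32.7 = 0 gives t = [39.15 + √(39.15² + 4·4.900·32.7)] / 9.800 = 8.75 s.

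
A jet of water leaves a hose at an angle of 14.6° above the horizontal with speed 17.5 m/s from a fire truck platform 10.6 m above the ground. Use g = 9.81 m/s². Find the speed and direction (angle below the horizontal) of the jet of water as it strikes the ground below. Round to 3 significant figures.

v_x = 17.5 cos 14.6° = 16.93 m/s (constant).
|v_y| at impact = √((4.411)² + 2×9.81×10.6) = 15.08 m/s.
Speed = √(16.93² + 15.08²) = 22.7 m/s; angle = arctan(15.08/16.93) = 41.7° below horizontal.

22.7 m/s at 41.7° below the horizontal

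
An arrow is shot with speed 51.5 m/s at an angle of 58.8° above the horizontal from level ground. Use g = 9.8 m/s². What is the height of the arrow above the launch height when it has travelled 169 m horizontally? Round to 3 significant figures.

82.4 m

v_x = 51.5 cos 58.8° = 26.68 m/s, v_y0 = 51.5 sin 58.8° = 44.05 m/s.
Time to reach x = 169 m: t = x / v_x = 169 / 26.68 = 6.334 s.
y = v_y0 t − ½ g t² = 44.05×6.334 − 4.900×6.334² = 82.4 m.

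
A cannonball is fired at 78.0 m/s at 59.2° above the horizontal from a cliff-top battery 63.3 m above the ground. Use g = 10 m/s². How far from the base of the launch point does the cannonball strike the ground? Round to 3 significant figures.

Components: v_x = 78.0 cos 59.2° = 39.94 m/s, v_y = 78.0 sin 59.2° = 67.00 m/s.
Vertical: 0 = 63.3 + 67.00 t − ½(10) t² ⇒ 5.000 t² − 67.00 t − 63.3 = 0.
t = [67.00 + √(4489 + 1266)] / 10.00 = 14.29 s.
Horizontal: R = v_x · t = 39.94 × 14.29 = 571 m.

571 m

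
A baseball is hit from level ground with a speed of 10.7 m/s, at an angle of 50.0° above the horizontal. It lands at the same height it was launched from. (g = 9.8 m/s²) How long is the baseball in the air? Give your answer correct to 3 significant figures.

Vertical component: v_y = 10.7 sin 50.0° = 8.197 m/s.
For a projectile landing at launch height, time of flight is t = 2 v_y / g = 2 × 8.197 / 9.8 = 1.67 s.

1.67 s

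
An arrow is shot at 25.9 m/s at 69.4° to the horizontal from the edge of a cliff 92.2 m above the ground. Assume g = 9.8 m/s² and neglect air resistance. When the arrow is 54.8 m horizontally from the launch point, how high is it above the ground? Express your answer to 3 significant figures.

60.8 m

v_x = 25.9 cos 69.4° = 9.113 m/s, v_y0 = 25.9 sin 69.4° = 24.24 m/s.
Time to reach x = 54.8 m: t = x / v_x = 54.8 / 9.113 = 6.013 s.
y = 92.2 + v_y0 t − ½ g t² = 92.2 + 24.24×6.013 − 4.900×6.013² = 60.8 m.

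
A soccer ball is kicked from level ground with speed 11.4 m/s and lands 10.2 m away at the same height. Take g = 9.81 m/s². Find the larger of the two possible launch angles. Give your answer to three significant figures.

Level-ground range: R = v₀² sin(2θ)/g ⇒ sin 2θ = R g / v₀² = 10.2×9.81/11.4² = 0.7699.
2θ = arcsin(0.7699) = 50.34° or 180° − 50.34° = 129.66°.
So θ = 25.2° or θ = 64.8°.

64.8°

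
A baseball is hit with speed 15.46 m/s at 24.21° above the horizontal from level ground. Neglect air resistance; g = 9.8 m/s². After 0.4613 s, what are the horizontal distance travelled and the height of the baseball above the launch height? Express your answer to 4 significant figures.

x = 6.504 m, y = 1.882 m

v_x = 15.46 cos 24.21° = 14.100 m/s; v_y0 = 15.46 sin 24.21° = 6.3399 m/s.
x = v_x t = 14.100 × 0.4613 = 6.504 m.
y = v_y0 t − ½ g t² = 6.3399×0.4613 − 4.900×0.4613² = 1.882 m.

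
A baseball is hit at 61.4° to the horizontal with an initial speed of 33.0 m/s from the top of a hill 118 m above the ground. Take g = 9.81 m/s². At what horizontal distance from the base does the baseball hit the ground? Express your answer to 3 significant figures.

Components: v_x = 33.0 cos 61.4° = 15.80 m/s, v_y = 33.0 sin 61.4° = 28.97 m/s.
Vertical: 0 = 118 + 28.97 t − ½(9.81) t² ⇒ 4.905 t² − 28.97 t − 118 = 0.
t = [28.97 + √(839.3 + 2315)] / 9.810 = 8.678 s.
Horizontal: R = v_x · t = 15.80 × 8.678 = 137 m.

137 m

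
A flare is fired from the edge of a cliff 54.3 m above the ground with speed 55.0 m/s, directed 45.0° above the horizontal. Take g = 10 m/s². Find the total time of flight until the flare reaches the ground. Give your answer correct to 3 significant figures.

8.99 s

Vertical component: v_y = 55.0 sin 45.0° = 38.89 m/s.
Taking up as positive with launch at y = 54.3 m, landing at y = 0: 0 = 54.3 + 38.89 t − ½(10) t².
Solving 5.000 t² − 38.89 t − 54.3 = 0 gives t = [38.89 + √(38.89² + 4·5.000·54.3)] / 10.00 = 8.99 s.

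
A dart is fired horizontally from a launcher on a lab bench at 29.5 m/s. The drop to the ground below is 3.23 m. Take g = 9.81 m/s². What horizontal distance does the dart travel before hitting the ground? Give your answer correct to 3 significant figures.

Initial vertical velocity is zero, so the fall time comes from h = ½ g t²: t = √(2 × 3.23 / 9.81) = 0.8115 s.
Horizontal motion is uniform at 29.5 m/s, so x = 29.5 × 0.8115 = 23.9 m.

23.9 m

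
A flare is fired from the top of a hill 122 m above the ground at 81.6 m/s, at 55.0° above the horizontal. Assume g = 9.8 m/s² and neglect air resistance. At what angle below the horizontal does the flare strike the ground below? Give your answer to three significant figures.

60.5°

v_x = 81.6 cos 55.0° = 46.80 m/s.
At impact |v_y| = √(v_y0² + 2 g h) = √(66.84² + 2×9.8×122) = 82.82 m/s.
Angle below horizontal = arctan(|v_y| / v_x) = arctan(82.82 / 46.80) = 60.5°.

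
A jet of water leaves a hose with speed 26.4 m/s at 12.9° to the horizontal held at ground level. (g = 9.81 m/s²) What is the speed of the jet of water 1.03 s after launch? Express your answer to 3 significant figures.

v_x = 26.4 cos 12.9° = 25.73 m/s (constant).
v_y(t) = 26.4 sin 12.9° − g t = 5.894 − 9.81 × 1.03 = -4.210 m/s.
Speed = √(v_x² + v_y²) = √(662.0 + 17.72) = 26.1 m/s.

26.1 m/s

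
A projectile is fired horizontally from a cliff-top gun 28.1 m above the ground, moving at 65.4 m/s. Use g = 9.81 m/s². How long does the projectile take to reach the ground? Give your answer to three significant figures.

The horizontal speed doesn't affect the fall. With v_y0 = 0, h = ½ g t².
t = √(2 × 28.1 / 9.81) = √5.729 = 2.39 s.

2.39 s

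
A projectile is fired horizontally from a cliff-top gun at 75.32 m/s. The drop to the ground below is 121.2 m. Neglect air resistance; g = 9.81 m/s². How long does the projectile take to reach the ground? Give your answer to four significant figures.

4.971 s

The horizontal speed doesn't affect the fall. With v_y0 = 0, h = ½ g t².
t = √(2 × 121.2 / 9.81) = √24.709 = 4.971 s.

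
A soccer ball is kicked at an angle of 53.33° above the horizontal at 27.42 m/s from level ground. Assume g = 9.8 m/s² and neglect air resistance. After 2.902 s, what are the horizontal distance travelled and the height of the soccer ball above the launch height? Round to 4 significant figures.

v_x = 27.42 cos 53.33° = 16.375 m/s; v_y0 = 27.42 sin 53.33° = 21.993 m/s.
x = v_x t = 16.375 × 2.902 = 47.52 m.
y = v_y0 t − ½ g t² = 21.993×2.902 − 4.900×2.902² = 22.56 m.

x = 47.52 m, y = 22.56 m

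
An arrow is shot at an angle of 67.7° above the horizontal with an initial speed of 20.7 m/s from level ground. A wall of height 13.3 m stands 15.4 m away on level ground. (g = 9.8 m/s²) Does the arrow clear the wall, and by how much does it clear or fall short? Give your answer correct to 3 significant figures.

v_x = 20.7 cos 67.7° = 7.855 m/s; v_y0 = 20.7 sin 67.7° = 19.15 m/s.
Time to reach the wall: t = 15.4 / 7.855 = 1.961 s.
Height at that point: y = 19.15×1.961 − 4.900×1.961² = 18.71 m.
That is 18.71 − 13.3 = 5.41 m above the top of the wall, so the arrow clears it.

Yes — it clears the wall by 5.41 m.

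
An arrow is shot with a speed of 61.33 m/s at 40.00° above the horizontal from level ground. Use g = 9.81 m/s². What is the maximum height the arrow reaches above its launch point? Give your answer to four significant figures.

Vertical component of launch velocity: v_y = 61.33 sin 40.00° = 39.422 m/s.
At the highest point the vertical velocity is zero, so v_y² = 2 g h_max.
h_max = (39.422)² / (2 × 9.81) = 1554.1 / 19.62 = 79.21 m.

79.21 m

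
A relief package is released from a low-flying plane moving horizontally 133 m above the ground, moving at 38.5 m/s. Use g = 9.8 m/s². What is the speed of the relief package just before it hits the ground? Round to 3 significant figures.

Fall time: t = √(2 × 133 / 9.8) = 5.210 s.
At impact: v_x = 38.5 m/s (unchanged), v_y = g t = 9.8 × 5.210 = 51.06 m/s.
Speed = √(v_x² + v_y²) = √(1482 + 2607) = 63.9 m/s.

63.9 m/s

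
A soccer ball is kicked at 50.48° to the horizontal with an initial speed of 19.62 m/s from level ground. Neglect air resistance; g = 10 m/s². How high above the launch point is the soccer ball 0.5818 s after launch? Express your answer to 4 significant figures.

7.113 m

v_y0 = 19.62 sin 50.48° = 15.135 m/s.
y(t) = v_y0 t − ½ g t² = 15.135×0.5818 − 5.000×0.5818² = 7.113 m.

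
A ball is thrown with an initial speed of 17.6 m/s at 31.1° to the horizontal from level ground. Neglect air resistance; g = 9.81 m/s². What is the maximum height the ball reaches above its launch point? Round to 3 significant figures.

4.21 m

Vertical component of launch velocity: v_y = 17.6 sin 31.1° = 9.091 m/s.
At the highest point the vertical velocity is zero, so v_y² = 2 g h_max.
h_max = (9.091)² / (2 × 9.81) = 82.65 / 19.62 = 4.21 m.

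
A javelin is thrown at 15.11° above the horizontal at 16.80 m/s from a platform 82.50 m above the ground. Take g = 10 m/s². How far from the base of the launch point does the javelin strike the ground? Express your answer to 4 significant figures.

73.37 m

Components: v_x = 16.80 cos 15.11° = 16.219 m/s, v_y = 16.80 sin 15.11° = 4.3793 m/s.
Vertical: 0 = 82.50 + 4.3793 t − ½(10) t² ⇒ 5.000 t² − 4.3793 t − 82.50 = 0.
t = [4.3793 + √(19.178 + 1650.0)] / 10.00 = 4.5235 s.
Horizontal: R = v_x · t = 16.219 × 4.5235 = 73.37 m.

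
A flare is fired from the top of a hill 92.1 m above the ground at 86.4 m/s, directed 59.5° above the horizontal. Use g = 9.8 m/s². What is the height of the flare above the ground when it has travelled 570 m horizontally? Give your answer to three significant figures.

232 m

v_x = 86.4 cos 59.5° = 43.85 m/s, v_y0 = 86.4 sin 59.5° = 74.44 m/s.
Time to reach x = 570 m: t = x / v_x = 570 / 43.85 = 13.00 s.
y = 92.1 + v_y0 t − ½ g t² = 92.1 + 74.44×13.00 − 4.900×13.00² = 232 m.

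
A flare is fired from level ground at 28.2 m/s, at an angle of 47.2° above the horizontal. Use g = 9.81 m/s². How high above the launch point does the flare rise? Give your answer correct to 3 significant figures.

21.8 m

Vertical component of launch velocity: v_y = 28.2 sin 47.2° = 20.69 m/s.
At the highest point the vertical velocity is zero, so v_y² = 2 g h_max.
h_max = (20.69)² / (2 × 9.81) = 428.1 / 19.62 = 21.8 m.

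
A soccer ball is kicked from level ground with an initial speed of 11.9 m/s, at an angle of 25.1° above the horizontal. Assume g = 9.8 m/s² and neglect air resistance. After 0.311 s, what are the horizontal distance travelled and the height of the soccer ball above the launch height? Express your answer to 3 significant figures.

x = 3.35 m, y = 1.10 m

v_x = 11.9 cos 25.1° = 10.78 m/s; v_y0 = 11.9 sin 25.1° = 5.048 m/s.
x = v_x t = 10.78 × 0.311 = 3.35 m.
y = v_y0 t − ½ g t² = 5.048×0.311 − 4.900×0.311² = 1.10 m.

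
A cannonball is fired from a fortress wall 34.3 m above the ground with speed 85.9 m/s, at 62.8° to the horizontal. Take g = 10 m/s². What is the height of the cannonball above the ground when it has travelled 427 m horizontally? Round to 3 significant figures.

274 m

v_x = 85.9 cos 62.8° = 39.26 m/s, v_y0 = 85.9 sin 62.8° = 76.40 m/s.
Time to reach x = 427 m: t = x / v_x = 427 / 39.26 = 10.88 s.
y = 34.3 + v_y0 t − ½ g t² = 34.3 + 76.40×10.88 − 5.000×10.88² = 274 m.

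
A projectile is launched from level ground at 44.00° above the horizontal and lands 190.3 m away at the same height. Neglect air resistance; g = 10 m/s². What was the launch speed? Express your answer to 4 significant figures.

43.64 m/s

On level ground, R = v₀² sin(2θ) / g, so v₀ = √(R g / sin 2θ).
sin(2 × 44.00°) = 0.9994.
v₀ = √(190.3 × 10 / 0.9994) = √1904.1 = 43.64 m/s.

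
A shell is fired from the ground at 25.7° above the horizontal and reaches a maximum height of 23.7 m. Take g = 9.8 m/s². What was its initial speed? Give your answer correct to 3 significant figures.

At maximum height v_y = 0, so (v₀ sin θ)² = 2 g H.
v₀ sin 25.7° = √(2 × 9.8 × 23.7) = 21.55 m/s.
v₀ = 21.55 / sin 25.7° = 21.55 / 0.4337 = 49.7 m/s.

49.7 m/s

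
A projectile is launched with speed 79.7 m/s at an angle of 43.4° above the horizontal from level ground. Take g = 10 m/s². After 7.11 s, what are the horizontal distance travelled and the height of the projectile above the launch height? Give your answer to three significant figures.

x = 412 m, y = 137 m

v_x = 79.7 cos 43.4° = 57.91 m/s; v_y0 = 79.7 sin 43.4° = 54.76 m/s.
x = v_x t = 57.91 × 7.11 = 412 m.
y = v_y0 t − ½ g t² = 54.76×7.11 − 5.000×7.11² = 137 m.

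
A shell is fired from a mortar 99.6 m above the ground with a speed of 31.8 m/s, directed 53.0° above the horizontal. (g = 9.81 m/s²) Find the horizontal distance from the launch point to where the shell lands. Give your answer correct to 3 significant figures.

Components: v_x = 31.8 cos 53.0° = 19.14 m/s, v_y = 31.8 sin 53.0° = 25.40 m/s.
Vertical: 0 = 99.6 + 25.40 t − ½(9.81) t² ⇒ 4.905 t² − 25.40 t − 99.6 = 0.
t = [25.40 + √(645.2 + 1954)] / 9.810 = 7.786 s.
Horizontal: R = v_x · t = 19.14 × 7.786 = 149 m.

149 m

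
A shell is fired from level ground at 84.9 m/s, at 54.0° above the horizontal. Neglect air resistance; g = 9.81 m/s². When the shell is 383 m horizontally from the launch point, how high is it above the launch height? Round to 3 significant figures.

v_x = 84.9 cos 54.0° = 49.90 m/s, v_y0 = 84.9 sin 54.0° = 68.69 m/s.
Time to reach x = 383 m: t = x / v_x = 383 / 49.90 = 7.675 s.
y = v_y0 t − ½ g t² = 68.69×7.675 − 4.905×7.675² = 238 m.

238 m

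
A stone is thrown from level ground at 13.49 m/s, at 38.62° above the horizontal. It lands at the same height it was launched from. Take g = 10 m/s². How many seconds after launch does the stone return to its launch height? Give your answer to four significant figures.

1.684 s

Vertical component: v_y = 13.49 sin 38.62° = 8.4198 m/s.
For a projectile landing at launch height, time of flight is t = 2 v_y / g = 2 × 8.4198 / 10 = 1.684 s.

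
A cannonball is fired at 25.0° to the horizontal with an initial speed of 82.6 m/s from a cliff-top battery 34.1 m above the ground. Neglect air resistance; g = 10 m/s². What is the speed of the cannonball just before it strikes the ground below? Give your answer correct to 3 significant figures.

v_x = 82.6 cos 25.0° = 74.86 m/s is unchanged throughout.
For the vertical component, v_y² = v_y0² + 2 g h = (34.91)² + 2×10×34.1 = 1901, so |v_y| = 43.60 m/s.
Impact speed = √(v_x² + v_y²) = √(5604 + 1901) = 86.6 m/s.

86.6 m/s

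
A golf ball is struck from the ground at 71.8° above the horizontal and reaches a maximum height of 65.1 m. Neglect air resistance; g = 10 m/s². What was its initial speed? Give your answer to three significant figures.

At maximum height v_y = 0, so (v₀ sin θ)² = 2 g H.
v₀ sin 71.8° = √(2 × 10 × 65.1) = 36.08 m/s.
v₀ = 36.08 / sin 71.8° = 36.08 / 0.9500 = 38.0 m/s.

38.0 m/s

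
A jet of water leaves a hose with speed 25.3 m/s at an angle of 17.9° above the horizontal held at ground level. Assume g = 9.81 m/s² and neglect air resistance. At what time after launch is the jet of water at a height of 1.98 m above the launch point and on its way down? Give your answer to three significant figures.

v_y0 = 25.3 sin 17.9° = 7.776 m/s.
Set y = v_y0 t − ½ g t² = 1.98: 4.905 t² − 7.776 t + 1.98 = 0.
t = [7.776 ± √(60.47 − 38.85)] / 9.81 = (7.776 ± 4.650) / 9.81, giving t = 0.319 s or t = 1.27 s.
On the way down corresponds to the larger root: t = 1.27 s.

1.27 s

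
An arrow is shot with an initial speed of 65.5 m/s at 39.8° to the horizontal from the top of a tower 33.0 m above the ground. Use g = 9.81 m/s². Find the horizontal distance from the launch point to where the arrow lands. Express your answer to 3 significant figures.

Components: v_x = 65.5 cos 39.8° = 50.32 m/s, v_y = 65.5 sin 39.8° = 41.93 m/s.
Vertical: 0 = 33.0 + 41.93 t − ½(9.81) t² ⇒ 4.905 t² − 41.93 t − 33.0 = 0.
t = [41.93 + √(1758 + 647.5)] / 9.810 = 9.274 s.
Horizontal: R = v_x · t = 50.32 × 9.274 = 467 m.

467 m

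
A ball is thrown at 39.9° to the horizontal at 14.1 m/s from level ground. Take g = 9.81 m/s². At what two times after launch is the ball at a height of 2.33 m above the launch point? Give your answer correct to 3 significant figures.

v_y0 = 14.1 sin 39.9° = 9.044 m/s.
Set y = v_y0 t − ½ g t² = 2.33: 4.905 t² − 9.044 t + 2.33 = 0.
t = [9.044 ± √(81.79 − 45.71)] / 9.81 = (9.044 ± 6.007) / 9.81, giving t = 0.310 s or t = 1.53 s.
So the ball is at 2.33 m at t = 0.310 s (rising) and t = 1.53 s (falling).

0.310 s and 1.53 s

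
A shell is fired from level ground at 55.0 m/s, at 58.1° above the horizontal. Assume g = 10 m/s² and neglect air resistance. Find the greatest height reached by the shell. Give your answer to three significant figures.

109 m

Vertical component of launch velocity: v_y = 55.0 sin 58.1° = 46.69 m/s.
At the highest point the vertical velocity is zero, so v_y² = 2 g h_max.
h_max = (46.69)² / (2 × 10) = 2180 / 20.00 = 109 m.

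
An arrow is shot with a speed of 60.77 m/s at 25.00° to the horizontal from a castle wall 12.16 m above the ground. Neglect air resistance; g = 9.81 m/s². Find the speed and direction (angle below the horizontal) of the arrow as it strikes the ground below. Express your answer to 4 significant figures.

v_x = 60.77 cos 25.00° = 55.076 m/s (constant).
|v_y| at impact = √((25.683)² + 2×9.81×12.16) = 29.970 m/s.
Speed = √(55.076² + 29.970²) = 62.70 m/s; angle = arctan(29.970/55.076) = 28.55° below horizontal.

62.70 m/s at 28.55° below the horizontal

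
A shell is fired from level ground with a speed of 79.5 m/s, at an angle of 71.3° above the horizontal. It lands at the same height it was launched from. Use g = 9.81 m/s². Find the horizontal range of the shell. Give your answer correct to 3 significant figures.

Components: v_x = 79.5 cos 71.3° = 25.49 m/s, v_y = 79.5 sin 71.3° = 75.30 m/s.
Time of flight (same landing height): t = 2 v_y / g = 2 × 75.30 / 9.81 = 15.35 s.
Range: R = v_x · t = 25.49 × 15.35 = 391 m.

391 m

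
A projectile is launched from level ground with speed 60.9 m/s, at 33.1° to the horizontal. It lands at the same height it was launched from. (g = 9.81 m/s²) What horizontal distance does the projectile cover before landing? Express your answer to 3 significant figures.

For level ground, R = v₀² sin(2θ) / g.
sin(2 × 33.1°) = sin 66.20° = 0.9150.
R = (60.9)² × 0.9150 / 9.81 = 346 m.

346 m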